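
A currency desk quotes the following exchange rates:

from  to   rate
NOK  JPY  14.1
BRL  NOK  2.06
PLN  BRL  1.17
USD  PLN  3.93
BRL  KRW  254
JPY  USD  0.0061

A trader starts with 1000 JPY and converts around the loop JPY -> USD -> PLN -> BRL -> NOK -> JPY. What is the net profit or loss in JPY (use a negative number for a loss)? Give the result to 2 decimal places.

-185.31

1000 JPY × 0.0061 = 6.1 USD
6.1 USD × 3.93 = 23.973 PLN
23.973 PLN × 1.17 = 28.04841 BRL
28.04841 BRL × 2.06 = 57.7797246 NOK
57.7797246 NOK × 14.1 = 814.69411686 JPY
Net change: 814.69411686 − 1000 = -185.30588314 JPY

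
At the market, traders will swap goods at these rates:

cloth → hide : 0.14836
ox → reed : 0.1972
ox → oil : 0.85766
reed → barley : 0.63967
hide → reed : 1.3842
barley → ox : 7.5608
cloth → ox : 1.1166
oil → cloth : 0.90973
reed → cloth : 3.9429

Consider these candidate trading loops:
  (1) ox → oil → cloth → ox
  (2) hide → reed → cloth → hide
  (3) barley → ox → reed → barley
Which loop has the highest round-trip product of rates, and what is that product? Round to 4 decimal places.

(1) 0.85766 × 0.90973 × 1.1166 = 0.87121
(2) 1.3842 × 3.9429 × 0.14836 = 0.80971
(3) 7.5608 × 0.1972 × 0.63967 = 0.95374
Highest is cycle (3) at 0.9537 (≤1, no arbitrage).

0.9537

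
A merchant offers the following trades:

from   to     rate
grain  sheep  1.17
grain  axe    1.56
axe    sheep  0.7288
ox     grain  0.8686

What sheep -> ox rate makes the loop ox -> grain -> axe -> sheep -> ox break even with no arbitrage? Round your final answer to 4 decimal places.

Known legs of the cycle: 0.8686 × 1.56 × 0.7288 = 0.9875356608
For no arbitrage the full-cycle product must be 1, so the missing rate is 1 / 0.9875356608 ≈ 1.012622.

1.0126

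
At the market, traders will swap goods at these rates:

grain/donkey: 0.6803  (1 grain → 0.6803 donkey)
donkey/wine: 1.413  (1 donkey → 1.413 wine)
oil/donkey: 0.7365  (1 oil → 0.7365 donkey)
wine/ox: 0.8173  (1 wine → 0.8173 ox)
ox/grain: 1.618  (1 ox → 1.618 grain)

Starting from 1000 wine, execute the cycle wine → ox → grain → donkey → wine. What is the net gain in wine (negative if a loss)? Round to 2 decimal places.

271.17

1000 wine × 0.8173 = 817.3 ox
817.3 ox × 1.618 = 1322.3914 grain
1322.3914 grain × 0.6803 = 899.62286942 donkey
899.62286942 donkey × 1.413 = 1271.16711449046 wine
Net change: 1271.16711449046 − 1000 = 271.16711449046 wine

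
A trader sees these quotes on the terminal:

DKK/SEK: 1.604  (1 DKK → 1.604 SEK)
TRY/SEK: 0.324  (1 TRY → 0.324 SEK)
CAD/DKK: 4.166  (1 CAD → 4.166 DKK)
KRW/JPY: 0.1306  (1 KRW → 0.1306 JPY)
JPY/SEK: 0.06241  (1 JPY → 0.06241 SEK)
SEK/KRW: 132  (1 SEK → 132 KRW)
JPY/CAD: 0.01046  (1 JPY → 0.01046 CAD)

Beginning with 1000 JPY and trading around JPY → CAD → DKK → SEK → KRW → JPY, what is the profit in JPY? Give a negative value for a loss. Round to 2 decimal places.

204.96

1000 JPY × 0.01046 = 10.46 CAD
10.46 CAD × 4.166 = 43.57636 DKK
43.57636 DKK × 1.604 = 69.89648144 SEK
69.89648144 SEK × 132 = 9226.33555008 KRW
9226.33555008 KRW × 0.1306 = 1204.959422840448 JPY
Net change: 1204.959422840448 − 1000 = 204.959422840448 JPY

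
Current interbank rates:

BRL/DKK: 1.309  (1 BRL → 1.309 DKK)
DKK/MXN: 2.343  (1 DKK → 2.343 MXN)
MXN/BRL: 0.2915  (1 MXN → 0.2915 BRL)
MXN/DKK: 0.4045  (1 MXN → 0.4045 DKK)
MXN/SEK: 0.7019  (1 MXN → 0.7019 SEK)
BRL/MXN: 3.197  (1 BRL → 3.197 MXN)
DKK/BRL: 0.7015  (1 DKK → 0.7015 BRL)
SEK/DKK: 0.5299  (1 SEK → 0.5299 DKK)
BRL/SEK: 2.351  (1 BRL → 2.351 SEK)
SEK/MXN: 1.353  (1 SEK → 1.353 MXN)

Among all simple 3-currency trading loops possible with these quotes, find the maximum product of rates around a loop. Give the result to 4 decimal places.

0.9272

BRL→SEK→MXN→BRL: 2.351 × 1.353 × 0.2915 = 0.92723
DKK→BRL→MXN→DKK: 0.7015 × 3.197 × 0.4045 = 0.90717
DKK→MXN→BRL→DKK: 2.343 × 0.2915 × 1.309 = 0.89403
DKK→BRL→SEK→DKK: 0.7015 × 2.351 × 0.5299 = 0.87393
DKK→MXN→SEK→DKK: 2.343 × 0.7019 × 0.5299 = 0.87145
Maximum is BRL→SEK→MXN→BRL at 0.9272; no arbitrage — every cycle loses value.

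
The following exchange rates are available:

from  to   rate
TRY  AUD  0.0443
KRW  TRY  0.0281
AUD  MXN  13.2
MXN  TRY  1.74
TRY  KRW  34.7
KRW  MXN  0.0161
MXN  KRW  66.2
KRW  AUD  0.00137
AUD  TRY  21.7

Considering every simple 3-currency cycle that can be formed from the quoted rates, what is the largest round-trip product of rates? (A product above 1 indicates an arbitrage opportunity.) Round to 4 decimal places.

MXN→KRW→AUD→MXN: 66.2 × 0.00137 × 13.2 = 1.19716
KRW→AUD→TRY→KRW: 0.00137 × 21.7 × 34.7 = 1.03160
MXN→TRY→AUD→MXN: 1.74 × 0.0443 × 13.2 = 1.01748
MXN→TRY→KRW→MXN: 1.74 × 34.7 × 0.0161 = 0.97209
Maximum is MXN→KRW→AUD→MXN at 1.1972; arbitrage exists.

1.1972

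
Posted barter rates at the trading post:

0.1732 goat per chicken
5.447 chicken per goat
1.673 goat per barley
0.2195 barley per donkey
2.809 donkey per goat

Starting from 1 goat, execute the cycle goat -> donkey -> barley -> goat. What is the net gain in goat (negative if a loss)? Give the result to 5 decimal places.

0.03153

1 goat × 2.809 = 2.809 donkey
2.809 donkey × 0.2195 = 0.6165755 barley
0.6165755 barley × 1.673 = 1.0315308115 goat
Net change: 1.0315308115 − 1 = 0.0315308115 goat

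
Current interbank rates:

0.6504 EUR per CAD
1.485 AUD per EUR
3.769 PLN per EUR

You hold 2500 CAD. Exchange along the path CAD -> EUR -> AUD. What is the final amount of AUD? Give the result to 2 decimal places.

2500 CAD × 0.6504 = 1626 EUR
1626 EUR × 1.485 = 2414.61 AUD

2414.61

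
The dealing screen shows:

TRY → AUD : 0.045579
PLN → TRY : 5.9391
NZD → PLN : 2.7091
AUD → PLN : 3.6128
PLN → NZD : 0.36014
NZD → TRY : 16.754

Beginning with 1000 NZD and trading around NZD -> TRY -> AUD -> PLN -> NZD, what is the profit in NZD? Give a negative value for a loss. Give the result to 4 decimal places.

-6.4297

1000 NZD × 16.754 = 16754 TRY
16754 TRY × 0.045579 = 763.630566 AUD
763.630566 AUD × 3.6128 = 2758.8445088448 PLN
2758.8445088448 PLN × 0.36014 = 993.570261415366272 NZD
Net change: 993.570261415366272 − 1000 = -6.429738584633728 NZD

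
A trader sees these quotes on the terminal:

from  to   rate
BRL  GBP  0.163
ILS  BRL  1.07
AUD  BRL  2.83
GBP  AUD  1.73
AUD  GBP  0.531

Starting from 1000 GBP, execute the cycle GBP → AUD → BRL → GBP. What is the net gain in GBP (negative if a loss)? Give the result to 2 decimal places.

1000 GBP × 1.73 = 1730 AUD
1730 AUD × 2.83 = 4895.9 BRL
4895.9 BRL × 0.163 = 798.0317 GBP
Net change: 798.0317 − 1000 = -201.9683 GBP

-201.97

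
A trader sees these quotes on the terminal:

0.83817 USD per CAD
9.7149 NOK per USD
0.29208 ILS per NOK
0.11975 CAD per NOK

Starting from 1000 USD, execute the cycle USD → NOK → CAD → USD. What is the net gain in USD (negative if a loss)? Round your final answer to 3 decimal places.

1000 USD × 9.7149 = 9714.9 NOK
9714.9 NOK × 0.11975 = 1163.359275 CAD
1163.359275 CAD × 0.83817 = 975.09284352675 USD
Net change: 975.09284352675 − 1000 = -24.90715647325 USD

-24.907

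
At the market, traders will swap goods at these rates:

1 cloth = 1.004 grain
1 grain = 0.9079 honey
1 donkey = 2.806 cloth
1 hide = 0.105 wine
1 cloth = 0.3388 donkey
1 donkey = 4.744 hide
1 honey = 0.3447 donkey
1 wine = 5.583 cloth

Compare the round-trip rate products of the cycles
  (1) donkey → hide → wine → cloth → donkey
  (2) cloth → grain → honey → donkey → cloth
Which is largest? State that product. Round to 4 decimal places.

0.9422

(1) 4.744 × 0.105 × 5.583 × 0.3388 = 0.94220
(2) 1.004 × 0.9079 × 0.3447 × 2.806 = 0.88166
Highest is cycle (1) at 0.9422 (≤1, no arbitrage).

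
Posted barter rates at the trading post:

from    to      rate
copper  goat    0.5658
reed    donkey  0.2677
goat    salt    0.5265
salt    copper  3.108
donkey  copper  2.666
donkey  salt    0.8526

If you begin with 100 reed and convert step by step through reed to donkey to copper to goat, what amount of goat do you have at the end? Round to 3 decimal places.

100 reed × 0.2677 = 26.77 donkey
26.77 donkey × 2.666 = 71.36882 copper
71.36882 copper × 0.5658 = 40.380478356 goat

40.380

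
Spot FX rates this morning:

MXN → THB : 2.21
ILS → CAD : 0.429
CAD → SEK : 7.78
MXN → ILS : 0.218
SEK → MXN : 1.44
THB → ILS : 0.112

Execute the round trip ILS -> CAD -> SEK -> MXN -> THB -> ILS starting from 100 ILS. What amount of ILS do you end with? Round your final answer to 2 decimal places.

100 ILS × 0.429 = 42.9 CAD
42.9 CAD × 7.78 = 333.762 SEK
333.762 SEK × 1.44 = 480.61728 MXN
480.61728 MXN × 2.21 = 1062.1641888 THB
1062.1641888 THB × 0.112 = 118.9623891456 ILS

118.96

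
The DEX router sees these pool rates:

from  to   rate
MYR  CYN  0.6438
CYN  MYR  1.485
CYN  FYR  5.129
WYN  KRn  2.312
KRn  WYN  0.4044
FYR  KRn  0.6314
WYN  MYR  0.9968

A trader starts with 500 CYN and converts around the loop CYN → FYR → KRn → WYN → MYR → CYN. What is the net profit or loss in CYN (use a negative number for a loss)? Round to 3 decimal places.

500 CYN × 5.129 = 2564.5 FYR
2564.5 FYR × 0.6314 = 1619.2253 KRn
1619.2253 KRn × 0.4044 = 654.81471132 WYN
654.81471132 WYN × 0.9968 = 652.719304243776 MYR
652.719304243776 MYR × 0.6438 = 420.2206880721429888 CYN
Net change: 420.2206880721429888 − 500 = -79.7793119278570112 CYN

-79.779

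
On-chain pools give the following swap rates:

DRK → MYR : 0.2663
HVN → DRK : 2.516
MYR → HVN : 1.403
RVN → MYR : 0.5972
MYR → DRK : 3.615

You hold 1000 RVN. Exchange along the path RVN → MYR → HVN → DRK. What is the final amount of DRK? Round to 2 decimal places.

2108.08

1000 RVN × 0.5972 = 597.2 MYR
597.2 MYR × 1.403 = 837.8716 HVN
837.8716 HVN × 2.516 = 2108.0849456 DRK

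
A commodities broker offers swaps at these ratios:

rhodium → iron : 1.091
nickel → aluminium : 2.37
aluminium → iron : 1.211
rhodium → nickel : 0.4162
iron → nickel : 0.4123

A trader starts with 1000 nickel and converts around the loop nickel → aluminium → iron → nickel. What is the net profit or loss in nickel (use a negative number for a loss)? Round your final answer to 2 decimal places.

183.33

1000 nickel × 2.37 = 2370 aluminium
2370 aluminium × 1.211 = 2870.07 iron
2870.07 iron × 0.4123 = 1183.329861 nickel
Net change: 1183.329861 − 1000 = 183.329861 nickel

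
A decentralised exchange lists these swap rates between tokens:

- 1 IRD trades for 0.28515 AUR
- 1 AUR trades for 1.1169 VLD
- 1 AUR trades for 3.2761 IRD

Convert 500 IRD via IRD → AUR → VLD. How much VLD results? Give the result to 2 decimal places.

159.24

500 IRD × 0.28515 = 142.575 AUR
142.575 AUR × 1.1169 = 159.2420175 VLD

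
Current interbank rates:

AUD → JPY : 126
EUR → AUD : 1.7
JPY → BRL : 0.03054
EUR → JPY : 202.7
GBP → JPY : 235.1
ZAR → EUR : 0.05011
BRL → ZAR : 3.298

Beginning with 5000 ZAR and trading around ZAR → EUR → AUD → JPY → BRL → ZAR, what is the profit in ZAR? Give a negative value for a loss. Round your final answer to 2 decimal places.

405.47

5000 ZAR × 0.05011 = 250.55 EUR
250.55 EUR × 1.7 = 425.935 AUD
425.935 AUD × 126 = 53667.81 JPY
53667.81 JPY × 0.03054 = 1639.0149174 BRL
1639.0149174 BRL × 3.298 = 5405.4711975852 ZAR
Net change: 5405.4711975852 − 5000 = 405.4711975852 ZAR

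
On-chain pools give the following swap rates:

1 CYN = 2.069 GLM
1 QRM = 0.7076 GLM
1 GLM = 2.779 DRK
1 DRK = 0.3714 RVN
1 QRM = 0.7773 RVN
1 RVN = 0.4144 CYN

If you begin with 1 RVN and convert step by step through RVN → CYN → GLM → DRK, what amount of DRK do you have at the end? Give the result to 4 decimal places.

1 RVN × 0.4144 = 0.4144 CYN
0.4144 CYN × 2.069 = 0.8573936 GLM
0.8573936 GLM × 2.779 = 2.3826968144 DRK

2.3827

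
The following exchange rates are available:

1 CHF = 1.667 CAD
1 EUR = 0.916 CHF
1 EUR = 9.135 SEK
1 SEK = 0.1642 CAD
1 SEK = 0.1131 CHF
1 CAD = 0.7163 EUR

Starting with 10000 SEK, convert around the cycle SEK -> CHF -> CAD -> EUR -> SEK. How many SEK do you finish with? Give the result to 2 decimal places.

12336.78

10000 SEK × 0.1131 = 1131 CHF
1131 CHF × 1.667 = 1885.377 CAD
1885.377 CAD × 0.7163 = 1350.4955451 EUR
1350.4955451 EUR × 9.135 = 12336.7768044885 SEK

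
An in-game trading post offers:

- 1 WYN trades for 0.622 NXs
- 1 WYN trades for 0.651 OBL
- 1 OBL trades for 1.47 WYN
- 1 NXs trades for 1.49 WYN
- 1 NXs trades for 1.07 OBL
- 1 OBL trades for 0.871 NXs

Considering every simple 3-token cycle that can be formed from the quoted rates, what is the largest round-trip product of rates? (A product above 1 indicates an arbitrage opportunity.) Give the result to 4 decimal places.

0.9783

WYN→NXs→OBL→WYN: 0.622 × 1.07 × 1.47 = 0.97834
WYN→OBL→NXs→WYN: 0.651 × 0.871 × 1.49 = 0.84486
Maximum is WYN→NXs→OBL→WYN at 0.9783; no arbitrage — every cycle loses value.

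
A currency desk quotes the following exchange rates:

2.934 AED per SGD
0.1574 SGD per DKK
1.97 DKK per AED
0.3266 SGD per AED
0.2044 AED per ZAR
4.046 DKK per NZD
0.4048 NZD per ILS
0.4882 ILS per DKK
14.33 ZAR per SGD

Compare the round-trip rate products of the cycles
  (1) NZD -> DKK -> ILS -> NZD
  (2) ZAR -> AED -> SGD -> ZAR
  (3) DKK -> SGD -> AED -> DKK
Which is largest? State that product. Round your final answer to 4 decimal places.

0.9566

(1) 4.046 × 0.4882 × 0.4048 = 0.79958
(2) 0.2044 × 0.3266 × 14.33 = 0.95663
(3) 0.1574 × 2.934 × 1.97 = 0.90977
Highest is cycle (2) at 0.9566 (≤1, no arbitrage).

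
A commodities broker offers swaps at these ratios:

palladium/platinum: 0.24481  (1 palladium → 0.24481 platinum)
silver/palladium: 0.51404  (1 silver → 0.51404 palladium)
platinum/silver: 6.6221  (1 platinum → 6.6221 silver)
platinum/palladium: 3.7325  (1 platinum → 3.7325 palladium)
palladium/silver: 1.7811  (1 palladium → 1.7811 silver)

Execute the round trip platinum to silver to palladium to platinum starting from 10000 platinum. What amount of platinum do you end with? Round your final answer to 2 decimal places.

10000 platinum × 6.6221 = 66221 silver
66221 silver × 0.51404 = 34040.24284 palladium
34040.24284 palladium × 0.24481 = 8333.3918496604 platinum

8333.39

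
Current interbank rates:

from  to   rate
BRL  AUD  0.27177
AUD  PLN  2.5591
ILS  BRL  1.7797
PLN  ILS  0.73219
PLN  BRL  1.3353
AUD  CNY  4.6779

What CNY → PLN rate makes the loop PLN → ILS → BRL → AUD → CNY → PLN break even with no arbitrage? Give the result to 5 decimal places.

Known legs of the cycle: 0.73219 × 1.7797 × 0.27177 × 4.6779 = 1.656620539276769469
For no arbitrage the full-cycle product must be 1, so the missing rate is 1 / 1.656620539276769469 ≈ 0.6036385.

0.60364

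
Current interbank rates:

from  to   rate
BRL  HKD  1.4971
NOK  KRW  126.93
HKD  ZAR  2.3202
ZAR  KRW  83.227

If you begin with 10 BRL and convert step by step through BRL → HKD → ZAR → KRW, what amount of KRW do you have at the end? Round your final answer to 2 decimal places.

2890.95

10 BRL × 1.4971 = 14.971 HKD
14.971 HKD × 2.3202 = 34.7357142 ZAR
34.7357142 ZAR × 83.227 = 2890.9492857234 KRW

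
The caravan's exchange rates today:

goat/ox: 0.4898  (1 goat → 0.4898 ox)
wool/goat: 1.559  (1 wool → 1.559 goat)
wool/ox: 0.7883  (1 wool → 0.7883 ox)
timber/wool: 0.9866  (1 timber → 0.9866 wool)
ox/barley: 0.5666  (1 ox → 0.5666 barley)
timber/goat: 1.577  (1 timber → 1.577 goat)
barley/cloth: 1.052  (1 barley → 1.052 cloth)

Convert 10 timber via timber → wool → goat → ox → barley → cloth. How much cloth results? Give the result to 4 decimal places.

4.4905

10 timber × 0.9866 = 9.866 wool
9.866 wool × 1.559 = 15.381094 goat
15.381094 goat × 0.4898 = 7.5336598412 ox
7.5336598412 ox × 0.5666 = 4.26857166602392 barley
4.26857166602392 barley × 1.052 = 4.49053739265716384 cloth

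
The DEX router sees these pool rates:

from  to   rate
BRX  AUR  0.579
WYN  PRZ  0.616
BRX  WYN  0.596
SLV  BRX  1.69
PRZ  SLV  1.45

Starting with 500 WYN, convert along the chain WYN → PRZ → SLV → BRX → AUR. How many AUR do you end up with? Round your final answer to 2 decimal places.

437.00

500 WYN × 0.616 = 308 PRZ
308 PRZ × 1.45 = 446.6 SLV
446.6 SLV × 1.69 = 754.754 BRX
754.754 BRX × 0.579 = 437.002566 AUR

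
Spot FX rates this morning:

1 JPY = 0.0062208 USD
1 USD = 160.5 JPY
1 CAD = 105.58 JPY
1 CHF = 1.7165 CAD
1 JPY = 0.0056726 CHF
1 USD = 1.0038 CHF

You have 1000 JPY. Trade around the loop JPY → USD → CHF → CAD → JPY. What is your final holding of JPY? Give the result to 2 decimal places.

1131.67

1000 JPY × 0.0062208 = 6.2208 USD
6.2208 USD × 1.0038 = 6.24443904 CHF
6.24443904 CHF × 1.7165 = 10.71857961216 CAD
10.71857961216 CAD × 105.58 = 1131.6676354518528 JPY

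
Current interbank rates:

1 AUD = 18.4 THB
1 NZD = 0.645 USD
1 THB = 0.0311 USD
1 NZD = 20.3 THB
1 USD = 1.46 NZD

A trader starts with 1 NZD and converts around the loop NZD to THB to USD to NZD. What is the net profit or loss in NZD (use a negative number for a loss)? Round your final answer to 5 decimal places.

-0.07826

1 NZD × 20.3 = 20.3 THB
20.3 THB × 0.0311 = 0.63133 USD
0.63133 USD × 1.46 = 0.9217418 NZD
Net change: 0.9217418 − 1 = -0.0782582 NZD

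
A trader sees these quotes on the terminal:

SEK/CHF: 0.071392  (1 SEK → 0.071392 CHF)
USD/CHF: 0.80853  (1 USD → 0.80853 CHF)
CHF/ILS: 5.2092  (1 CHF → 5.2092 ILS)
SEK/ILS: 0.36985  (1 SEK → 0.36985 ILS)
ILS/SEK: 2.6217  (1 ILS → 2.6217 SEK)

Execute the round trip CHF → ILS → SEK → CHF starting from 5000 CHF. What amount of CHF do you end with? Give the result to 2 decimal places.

4874.99

5000 CHF × 5.2092 = 26046 ILS
26046 ILS × 2.6217 = 68284.7982 SEK
68284.7982 SEK × 0.071392 = 4874.9883130944 CHF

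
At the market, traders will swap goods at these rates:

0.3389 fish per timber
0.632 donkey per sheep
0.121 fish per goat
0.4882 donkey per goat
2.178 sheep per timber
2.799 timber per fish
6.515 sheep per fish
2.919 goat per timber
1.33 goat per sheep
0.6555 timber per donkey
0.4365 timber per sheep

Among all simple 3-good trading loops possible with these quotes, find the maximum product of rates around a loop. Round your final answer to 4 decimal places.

1.0485

sheep→goat→fish→sheep: 1.33 × 0.121 × 6.515 = 1.04846
timber→goat→fish→timber: 2.919 × 0.121 × 2.799 = 0.98860
sheep→timber→fish→sheep: 0.4365 × 0.3389 × 6.515 = 0.96376
timber→goat→donkey→timber: 2.919 × 0.4882 × 0.6555 = 0.93412
sheep→donkey→timber→sheep: 0.632 × 0.6555 × 2.178 = 0.90229
Maximum is sheep→goat→fish→sheep at 1.0485; arbitrage exists.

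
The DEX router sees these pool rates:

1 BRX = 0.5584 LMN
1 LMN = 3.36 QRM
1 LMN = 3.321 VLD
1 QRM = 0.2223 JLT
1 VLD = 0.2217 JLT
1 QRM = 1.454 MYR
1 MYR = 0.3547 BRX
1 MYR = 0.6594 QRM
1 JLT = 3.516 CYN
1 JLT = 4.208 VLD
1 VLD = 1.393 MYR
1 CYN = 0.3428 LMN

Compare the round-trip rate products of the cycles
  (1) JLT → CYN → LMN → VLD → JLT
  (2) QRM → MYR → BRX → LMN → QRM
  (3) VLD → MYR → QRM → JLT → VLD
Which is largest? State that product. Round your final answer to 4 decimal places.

0.9676

(1) 3.516 × 0.3428 × 3.321 × 0.2217 = 0.88741
(2) 1.454 × 0.3547 × 0.5584 × 3.36 = 0.96763
(3) 1.393 × 0.6594 × 0.2223 × 4.208 = 0.85924
Highest is cycle (2) at 0.9676 (≤1, no arbitrage).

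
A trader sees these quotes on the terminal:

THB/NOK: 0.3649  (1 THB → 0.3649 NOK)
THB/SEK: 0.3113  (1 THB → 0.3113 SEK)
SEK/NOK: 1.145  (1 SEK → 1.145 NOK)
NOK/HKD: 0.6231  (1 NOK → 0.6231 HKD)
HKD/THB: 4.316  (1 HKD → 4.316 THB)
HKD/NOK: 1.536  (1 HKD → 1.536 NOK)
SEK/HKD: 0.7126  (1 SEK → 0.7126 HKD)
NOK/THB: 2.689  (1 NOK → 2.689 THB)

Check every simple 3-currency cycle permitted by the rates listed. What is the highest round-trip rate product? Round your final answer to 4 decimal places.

0.9813

HKD→THB→NOK→HKD: 4.316 × 0.3649 × 0.6231 = 0.98133
SEK→NOK→THB→SEK: 1.145 × 2.689 × 0.3113 = 0.95846
SEK→HKD→THB→SEK: 0.7126 × 4.316 × 0.3113 = 0.95743
Maximum is HKD→THB→NOK→HKD at 0.9813; no arbitrage — every cycle loses value.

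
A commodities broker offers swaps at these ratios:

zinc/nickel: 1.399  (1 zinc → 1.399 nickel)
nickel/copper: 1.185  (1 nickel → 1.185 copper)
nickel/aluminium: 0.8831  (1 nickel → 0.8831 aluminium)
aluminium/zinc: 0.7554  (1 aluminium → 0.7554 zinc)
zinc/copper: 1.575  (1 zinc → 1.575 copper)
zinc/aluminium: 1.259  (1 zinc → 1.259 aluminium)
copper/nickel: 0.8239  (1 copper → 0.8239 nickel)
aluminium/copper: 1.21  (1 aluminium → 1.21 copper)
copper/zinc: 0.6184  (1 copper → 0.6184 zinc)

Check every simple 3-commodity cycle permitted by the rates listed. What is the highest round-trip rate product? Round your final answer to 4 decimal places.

copper→zinc→nickel→copper: 0.6184 × 1.399 × 1.185 = 1.02519
aluminium→copper→zinc→aluminium: 1.21 × 0.6184 × 1.259 = 0.94206
aluminium→zinc→nickel→aluminium: 0.7554 × 1.399 × 0.8831 = 0.93326
aluminium→copper→nickel→aluminium: 1.21 × 0.8239 × 0.8831 = 0.88038
Maximum is copper→zinc→nickel→copper at 1.0252; arbitrage exists.

1.0252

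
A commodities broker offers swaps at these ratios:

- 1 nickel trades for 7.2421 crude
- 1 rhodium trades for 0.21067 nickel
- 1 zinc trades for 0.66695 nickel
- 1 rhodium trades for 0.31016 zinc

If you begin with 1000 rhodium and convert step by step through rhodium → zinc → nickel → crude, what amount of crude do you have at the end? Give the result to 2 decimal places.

1498.11

1000 rhodium × 0.31016 = 310.16 zinc
310.16 zinc × 0.66695 = 206.861212 nickel
206.861212 nickel × 7.2421 = 1498.1095834252 crude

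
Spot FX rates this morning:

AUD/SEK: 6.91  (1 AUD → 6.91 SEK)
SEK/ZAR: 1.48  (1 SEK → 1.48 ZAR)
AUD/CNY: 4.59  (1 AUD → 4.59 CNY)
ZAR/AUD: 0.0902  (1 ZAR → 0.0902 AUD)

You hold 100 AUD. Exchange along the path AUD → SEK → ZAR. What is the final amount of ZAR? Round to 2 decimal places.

1022.68

100 AUD × 6.91 = 691 SEK
691 SEK × 1.48 = 1022.68 ZAR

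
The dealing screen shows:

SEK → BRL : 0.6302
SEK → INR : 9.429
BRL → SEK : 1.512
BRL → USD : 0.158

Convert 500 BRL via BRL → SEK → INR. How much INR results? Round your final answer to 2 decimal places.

500 BRL × 1.512 = 756 SEK
756 SEK × 9.429 = 7128.324 INR

7128.32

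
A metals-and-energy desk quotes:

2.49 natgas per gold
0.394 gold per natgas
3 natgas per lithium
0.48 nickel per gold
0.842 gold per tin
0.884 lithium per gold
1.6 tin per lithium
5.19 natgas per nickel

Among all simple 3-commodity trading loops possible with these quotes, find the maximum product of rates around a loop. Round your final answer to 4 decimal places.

lithium→tin→gold→lithium: 1.6 × 0.842 × 0.884 = 1.19092
lithium→natgas→gold→lithium: 3 × 0.394 × 0.884 = 1.04489
natgas→gold→nickel→natgas: 0.394 × 0.48 × 5.19 = 0.98153
Maximum is lithium→tin→gold→lithium at 1.1909; arbitrage exists.

1.1909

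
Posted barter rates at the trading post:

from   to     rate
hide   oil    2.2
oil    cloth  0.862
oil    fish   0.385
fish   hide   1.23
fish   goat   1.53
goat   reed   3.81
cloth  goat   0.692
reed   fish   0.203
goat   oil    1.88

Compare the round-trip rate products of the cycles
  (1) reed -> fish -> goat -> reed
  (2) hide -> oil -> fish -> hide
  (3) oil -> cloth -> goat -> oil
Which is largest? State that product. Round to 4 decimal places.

(1) 0.203 × 1.53 × 3.81 = 1.18335
(2) 2.2 × 0.385 × 1.23 = 1.04181
(3) 0.862 × 0.692 × 1.88 = 1.12143
Highest is cycle (1) at 1.1833 (>1, arbitrage).

1.1833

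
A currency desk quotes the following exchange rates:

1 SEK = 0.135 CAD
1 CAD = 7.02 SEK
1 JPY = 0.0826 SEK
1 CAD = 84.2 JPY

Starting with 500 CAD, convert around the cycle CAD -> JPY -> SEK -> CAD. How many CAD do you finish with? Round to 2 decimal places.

500 CAD × 84.2 = 42100 JPY
42100 JPY × 0.0826 = 3477.46 SEK
3477.46 SEK × 0.135 = 469.4571 CAD

469.46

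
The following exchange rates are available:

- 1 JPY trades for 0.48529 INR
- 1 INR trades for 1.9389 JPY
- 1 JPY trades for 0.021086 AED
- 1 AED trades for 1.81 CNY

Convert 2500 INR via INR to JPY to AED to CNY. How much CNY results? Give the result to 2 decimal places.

2500 INR × 1.9389 = 4847.25 JPY
4847.25 JPY × 0.021086 = 102.2091135 AED
102.2091135 AED × 1.81 = 184.998495435 CNY

185.00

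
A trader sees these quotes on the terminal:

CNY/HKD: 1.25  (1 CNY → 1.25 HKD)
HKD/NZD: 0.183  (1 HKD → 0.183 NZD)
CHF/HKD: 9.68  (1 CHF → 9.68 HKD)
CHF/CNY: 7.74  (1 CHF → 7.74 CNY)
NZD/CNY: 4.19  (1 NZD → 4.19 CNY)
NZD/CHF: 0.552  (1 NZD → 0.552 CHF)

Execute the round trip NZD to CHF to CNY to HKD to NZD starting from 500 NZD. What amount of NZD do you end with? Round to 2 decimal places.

500 NZD × 0.552 = 276 CHF
276 CHF × 7.74 = 2136.24 CNY
2136.24 CNY × 1.25 = 2670.3 HKD
2670.3 HKD × 0.183 = 488.6649 NZD

488.66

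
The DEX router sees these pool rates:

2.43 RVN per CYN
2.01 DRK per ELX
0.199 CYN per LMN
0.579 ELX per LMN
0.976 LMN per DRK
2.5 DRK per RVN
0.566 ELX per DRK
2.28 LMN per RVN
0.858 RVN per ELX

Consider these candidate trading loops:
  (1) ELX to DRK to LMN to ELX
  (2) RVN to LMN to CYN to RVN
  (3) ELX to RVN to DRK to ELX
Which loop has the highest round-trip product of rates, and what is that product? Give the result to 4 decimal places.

1.2141

(1) 2.01 × 0.976 × 0.579 = 1.13586
(2) 2.28 × 0.199 × 2.43 = 1.10254
(3) 0.858 × 2.5 × 0.566 = 1.21407
Highest is cycle (3) at 1.2141 (>1, arbitrage).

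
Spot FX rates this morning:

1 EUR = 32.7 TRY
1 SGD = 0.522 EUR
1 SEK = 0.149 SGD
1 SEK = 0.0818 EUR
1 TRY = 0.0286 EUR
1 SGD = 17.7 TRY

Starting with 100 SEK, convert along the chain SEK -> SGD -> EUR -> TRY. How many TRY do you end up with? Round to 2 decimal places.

100 SEK × 0.149 = 14.9 SGD
14.9 SGD × 0.522 = 7.7778 EUR
7.7778 EUR × 32.7 = 254.33406 TRY

254.33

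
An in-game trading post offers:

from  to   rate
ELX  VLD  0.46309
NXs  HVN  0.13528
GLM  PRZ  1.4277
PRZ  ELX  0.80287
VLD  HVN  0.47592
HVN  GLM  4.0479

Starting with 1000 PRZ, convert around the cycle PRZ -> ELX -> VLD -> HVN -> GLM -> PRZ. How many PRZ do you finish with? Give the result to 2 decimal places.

1000 PRZ × 0.80287 = 802.87 ELX
802.87 ELX × 0.46309 = 371.8010683 VLD
371.8010683 VLD × 0.47592 = 176.947564425336 HVN
176.947564425336 HVN × 4.0479 = 716.2660460373175944 GLM
716.2660460373175944 GLM × 1.4277 = 1022.61303392747832952488 PRZ

1022.61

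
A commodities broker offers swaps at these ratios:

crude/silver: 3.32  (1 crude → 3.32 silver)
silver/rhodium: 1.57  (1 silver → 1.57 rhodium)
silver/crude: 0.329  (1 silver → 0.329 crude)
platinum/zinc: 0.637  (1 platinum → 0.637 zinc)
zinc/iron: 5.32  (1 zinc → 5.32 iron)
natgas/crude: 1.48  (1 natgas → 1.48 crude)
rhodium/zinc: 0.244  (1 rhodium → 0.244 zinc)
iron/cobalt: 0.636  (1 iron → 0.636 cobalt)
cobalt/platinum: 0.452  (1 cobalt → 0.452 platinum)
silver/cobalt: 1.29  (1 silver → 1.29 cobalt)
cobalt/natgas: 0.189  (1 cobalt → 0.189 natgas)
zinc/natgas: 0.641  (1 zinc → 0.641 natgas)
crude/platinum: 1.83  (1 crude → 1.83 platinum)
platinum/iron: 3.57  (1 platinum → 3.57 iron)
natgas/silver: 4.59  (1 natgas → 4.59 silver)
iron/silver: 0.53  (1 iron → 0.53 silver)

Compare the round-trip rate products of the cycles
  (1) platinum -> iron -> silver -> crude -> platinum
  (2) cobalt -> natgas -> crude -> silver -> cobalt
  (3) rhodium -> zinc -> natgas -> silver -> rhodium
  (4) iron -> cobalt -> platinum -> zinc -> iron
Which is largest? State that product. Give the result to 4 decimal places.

1.1980

(1) 3.57 × 0.53 × 0.329 × 1.83 = 1.13918
(2) 0.189 × 1.48 × 3.32 × 1.29 = 1.19798
(3) 0.244 × 0.641 × 4.59 × 1.57 = 1.12709
(4) 0.636 × 0.452 × 0.637 × 5.32 = 0.97420
Highest is cycle (2) at 1.1980 (>1, arbitrage).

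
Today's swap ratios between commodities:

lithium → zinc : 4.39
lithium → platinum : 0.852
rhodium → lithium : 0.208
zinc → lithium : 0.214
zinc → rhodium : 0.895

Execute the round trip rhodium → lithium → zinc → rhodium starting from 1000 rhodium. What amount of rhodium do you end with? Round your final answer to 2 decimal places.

1000 rhodium × 0.208 = 208 lithium
208 lithium × 4.39 = 913.12 zinc
913.12 zinc × 0.895 = 817.2424 rhodium

817.24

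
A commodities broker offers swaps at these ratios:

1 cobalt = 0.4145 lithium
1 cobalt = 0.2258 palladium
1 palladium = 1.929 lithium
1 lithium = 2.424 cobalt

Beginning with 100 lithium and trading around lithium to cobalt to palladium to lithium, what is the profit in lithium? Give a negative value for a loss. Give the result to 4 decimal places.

5.5817

100 lithium × 2.424 = 242.4 cobalt
242.4 cobalt × 0.2258 = 54.73392 palladium
54.73392 palladium × 1.929 = 105.58173168 lithium
Net change: 105.58173168 − 100 = 5.58173168 lithium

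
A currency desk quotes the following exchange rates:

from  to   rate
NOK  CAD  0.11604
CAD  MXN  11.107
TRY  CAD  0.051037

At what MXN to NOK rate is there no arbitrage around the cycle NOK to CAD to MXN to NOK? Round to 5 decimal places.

0.77588

Known legs of the cycle: 0.11604 × 11.107 = 1.28885628
For no arbitrage the full-cycle product must be 1, so the missing rate is 1 / 1.28885628 ≈ 0.7758817.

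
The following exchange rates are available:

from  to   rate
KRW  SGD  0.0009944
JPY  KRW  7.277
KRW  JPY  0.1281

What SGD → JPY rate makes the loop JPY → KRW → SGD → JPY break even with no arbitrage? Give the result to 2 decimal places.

138.19

Known legs of the cycle: 7.277 × 0.0009944 = 0.0072362488
For no arbitrage the full-cycle product must be 1, so the missing rate is 1 / 0.0072362488 ≈ 138.1931.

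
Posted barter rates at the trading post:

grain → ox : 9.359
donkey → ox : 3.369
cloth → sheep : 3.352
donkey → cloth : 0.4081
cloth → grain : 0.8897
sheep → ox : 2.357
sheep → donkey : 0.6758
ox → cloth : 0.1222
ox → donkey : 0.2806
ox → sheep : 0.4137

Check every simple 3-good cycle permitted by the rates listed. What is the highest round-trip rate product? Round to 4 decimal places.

cloth→grain→ox→cloth: 0.8897 × 9.359 × 0.1222 = 1.01752
sheep→ox→cloth→sheep: 2.357 × 0.1222 × 3.352 = 0.96546
sheep→donkey→ox→sheep: 0.6758 × 3.369 × 0.4137 = 0.94190
sheep→donkey→cloth→sheep: 0.6758 × 0.4081 × 3.352 = 0.92446
Maximum is cloth→grain→ox→cloth at 1.0175; arbitrage exists.

1.0175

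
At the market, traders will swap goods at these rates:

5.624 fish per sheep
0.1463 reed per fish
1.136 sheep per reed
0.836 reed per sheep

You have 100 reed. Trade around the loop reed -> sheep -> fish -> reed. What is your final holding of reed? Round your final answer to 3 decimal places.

93.469

100 reed × 1.136 = 113.6 sheep
113.6 sheep × 5.624 = 638.8864 fish
638.8864 fish × 0.1463 = 93.46908032 reed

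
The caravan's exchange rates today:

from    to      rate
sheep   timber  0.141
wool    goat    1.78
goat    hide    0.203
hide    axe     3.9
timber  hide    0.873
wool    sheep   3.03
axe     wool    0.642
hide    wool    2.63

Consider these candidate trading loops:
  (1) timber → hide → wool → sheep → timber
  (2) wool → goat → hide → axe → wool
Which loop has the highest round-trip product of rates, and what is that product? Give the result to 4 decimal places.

(1) 0.873 × 2.63 × 3.03 × 0.141 = 0.98092
(2) 1.78 × 0.203 × 3.9 × 0.642 = 0.90472
Highest is cycle (1) at 0.9809 (≤1, no arbitrage).

0.9809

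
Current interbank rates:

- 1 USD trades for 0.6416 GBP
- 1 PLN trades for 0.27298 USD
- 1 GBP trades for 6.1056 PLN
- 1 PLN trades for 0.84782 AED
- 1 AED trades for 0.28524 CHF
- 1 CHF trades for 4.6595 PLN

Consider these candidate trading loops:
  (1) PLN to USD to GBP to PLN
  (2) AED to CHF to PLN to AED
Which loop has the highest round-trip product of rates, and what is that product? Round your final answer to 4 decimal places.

(1) 0.27298 × 0.6416 × 6.1056 = 1.06936
(2) 0.28524 × 4.6595 × 0.84782 = 1.12682
Highest is cycle (2) at 1.1268 (>1, arbitrage).

1.1268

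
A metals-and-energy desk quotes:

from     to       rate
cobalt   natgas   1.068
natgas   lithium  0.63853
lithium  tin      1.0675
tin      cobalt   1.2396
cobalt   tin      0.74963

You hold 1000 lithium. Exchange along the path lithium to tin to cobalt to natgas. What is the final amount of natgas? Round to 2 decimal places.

1000 lithium × 1.0675 = 1067.5 tin
1067.5 tin × 1.2396 = 1323.273 cobalt
1323.273 cobalt × 1.068 = 1413.255564 natgas

1413.26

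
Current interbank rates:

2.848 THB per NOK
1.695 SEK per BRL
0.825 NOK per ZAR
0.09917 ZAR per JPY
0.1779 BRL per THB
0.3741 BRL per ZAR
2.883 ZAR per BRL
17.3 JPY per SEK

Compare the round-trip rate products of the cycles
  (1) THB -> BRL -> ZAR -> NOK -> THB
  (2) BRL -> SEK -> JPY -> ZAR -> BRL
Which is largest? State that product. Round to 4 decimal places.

(1) 0.1779 × 2.883 × 0.825 × 2.848 = 1.20508
(2) 1.695 × 17.3 × 0.09917 × 0.3741 = 1.08789
Highest is cycle (1) at 1.2051 (>1, arbitrage).

1.2051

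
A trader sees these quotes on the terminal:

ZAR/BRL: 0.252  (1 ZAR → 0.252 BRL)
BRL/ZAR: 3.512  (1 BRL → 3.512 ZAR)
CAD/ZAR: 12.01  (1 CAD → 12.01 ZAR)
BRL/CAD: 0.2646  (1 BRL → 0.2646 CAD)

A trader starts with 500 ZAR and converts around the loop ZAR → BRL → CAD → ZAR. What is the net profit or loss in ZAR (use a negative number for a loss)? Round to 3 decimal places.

500 ZAR × 0.252 = 126 BRL
126 BRL × 0.2646 = 33.3396 CAD
33.3396 CAD × 12.01 = 400.408596 ZAR
Net change: 400.408596 − 500 = -99.591404 ZAR

-99.591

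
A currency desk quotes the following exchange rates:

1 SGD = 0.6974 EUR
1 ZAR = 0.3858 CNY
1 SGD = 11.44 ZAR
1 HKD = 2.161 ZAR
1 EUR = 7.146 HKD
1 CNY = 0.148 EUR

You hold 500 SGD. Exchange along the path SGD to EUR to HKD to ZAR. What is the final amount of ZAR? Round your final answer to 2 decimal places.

5384.80

500 SGD × 0.6974 = 348.7 EUR
348.7 EUR × 7.146 = 2491.8102 HKD
2491.8102 HKD × 2.161 = 5384.8018422 ZAR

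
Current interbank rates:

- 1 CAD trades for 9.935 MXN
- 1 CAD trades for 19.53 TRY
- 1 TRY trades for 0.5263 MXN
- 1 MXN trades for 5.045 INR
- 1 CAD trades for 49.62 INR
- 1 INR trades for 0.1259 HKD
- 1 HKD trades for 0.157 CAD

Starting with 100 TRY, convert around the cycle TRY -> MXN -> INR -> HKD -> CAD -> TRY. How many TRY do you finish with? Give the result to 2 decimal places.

102.50

100 TRY × 0.5263 = 52.63 MXN
52.63 MXN × 5.045 = 265.51835 INR
265.51835 INR × 0.1259 = 33.428760265 HKD
33.428760265 HKD × 0.157 = 5.248315361605 CAD
5.248315361605 CAD × 19.53 = 102.49959901214565 TRY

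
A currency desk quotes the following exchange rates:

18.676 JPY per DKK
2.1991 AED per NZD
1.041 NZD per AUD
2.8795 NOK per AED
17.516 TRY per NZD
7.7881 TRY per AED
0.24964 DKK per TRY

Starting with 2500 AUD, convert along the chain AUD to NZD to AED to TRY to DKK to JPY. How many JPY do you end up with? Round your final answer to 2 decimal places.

2500 AUD × 1.041 = 2602.5 NZD
2602.5 NZD × 2.1991 = 5723.15775 AED
5723.15775 AED × 7.7881 = 44572.524872775 TRY
44572.524872775 TRY × 0.24964 = 11127.085109239551 DKK
11127.085109239551 DKK × 18.676 = 207809.441500157854476 JPY

207809.44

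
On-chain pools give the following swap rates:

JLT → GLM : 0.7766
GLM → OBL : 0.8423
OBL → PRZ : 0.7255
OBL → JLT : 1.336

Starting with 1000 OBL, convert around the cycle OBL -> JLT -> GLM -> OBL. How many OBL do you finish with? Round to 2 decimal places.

873.92

1000 OBL × 1.336 = 1336 JLT
1336 JLT × 0.7766 = 1037.5376 GLM
1037.5376 GLM × 0.8423 = 873.91792048 OBL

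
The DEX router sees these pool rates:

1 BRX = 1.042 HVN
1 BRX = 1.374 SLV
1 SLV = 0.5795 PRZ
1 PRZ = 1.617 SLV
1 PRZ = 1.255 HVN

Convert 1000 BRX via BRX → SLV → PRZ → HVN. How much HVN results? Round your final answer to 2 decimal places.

1000 BRX × 1.374 = 1374 SLV
1374 SLV × 0.5795 = 796.233 PRZ
796.233 PRZ × 1.255 = 999.272415 HVN

999.27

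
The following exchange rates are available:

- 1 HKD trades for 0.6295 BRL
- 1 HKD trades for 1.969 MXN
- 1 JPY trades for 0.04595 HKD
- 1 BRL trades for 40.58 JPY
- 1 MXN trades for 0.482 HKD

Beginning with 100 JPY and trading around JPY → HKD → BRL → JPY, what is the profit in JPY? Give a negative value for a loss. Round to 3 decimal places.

17.380

100 JPY × 0.04595 = 4.595 HKD
4.595 HKD × 0.6295 = 2.8925525 BRL
2.8925525 BRL × 40.58 = 117.37978045 JPY
Net change: 117.37978045 − 100 = 17.37978045 JPY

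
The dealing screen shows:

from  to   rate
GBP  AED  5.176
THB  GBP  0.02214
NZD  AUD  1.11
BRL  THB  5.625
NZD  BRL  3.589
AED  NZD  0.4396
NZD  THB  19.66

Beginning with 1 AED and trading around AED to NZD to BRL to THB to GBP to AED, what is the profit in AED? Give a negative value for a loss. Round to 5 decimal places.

0.01701

1 AED × 0.4396 = 0.4396 NZD
0.4396 NZD × 3.589 = 1.5777244 BRL
1.5777244 BRL × 5.625 = 8.87469975 THB
8.87469975 THB × 0.02214 = 0.196485852465 GBP
0.196485852465 GBP × 5.176 = 1.01701077235884 AED
Net change: 1.01701077235884 − 1 = 0.01701077235884 AED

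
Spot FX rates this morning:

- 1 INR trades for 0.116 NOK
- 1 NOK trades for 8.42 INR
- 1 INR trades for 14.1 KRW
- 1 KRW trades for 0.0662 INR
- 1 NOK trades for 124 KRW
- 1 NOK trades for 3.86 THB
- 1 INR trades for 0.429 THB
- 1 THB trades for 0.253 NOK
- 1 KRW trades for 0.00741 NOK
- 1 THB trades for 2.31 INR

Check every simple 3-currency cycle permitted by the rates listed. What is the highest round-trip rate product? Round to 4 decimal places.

1.0343

THB→INR→NOK→THB: 2.31 × 0.116 × 3.86 = 1.03433
INR→NOK→KRW→INR: 0.116 × 124 × 0.0662 = 0.95222
THB→NOK→INR→THB: 0.253 × 8.42 × 0.429 = 0.91388
INR→KRW→NOK→INR: 14.1 × 0.00741 × 8.42 = 0.87973
Maximum is THB→INR→NOK→THB at 1.0343; arbitrage exists.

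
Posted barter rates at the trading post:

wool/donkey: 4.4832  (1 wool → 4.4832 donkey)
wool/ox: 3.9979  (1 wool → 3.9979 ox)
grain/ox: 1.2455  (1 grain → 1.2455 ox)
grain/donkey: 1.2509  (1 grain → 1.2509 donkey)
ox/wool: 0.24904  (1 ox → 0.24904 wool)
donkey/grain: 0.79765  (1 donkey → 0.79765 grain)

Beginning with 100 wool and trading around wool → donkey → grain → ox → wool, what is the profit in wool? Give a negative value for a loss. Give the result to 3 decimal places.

10.921

100 wool × 4.4832 = 448.32 donkey
448.32 donkey × 0.79765 = 357.602448 grain
357.602448 grain × 1.2455 = 445.393848984 ox
445.393848984 ox × 0.24904 = 110.92088415097536 wool
Net change: 110.92088415097536 − 100 = 10.92088415097536 wool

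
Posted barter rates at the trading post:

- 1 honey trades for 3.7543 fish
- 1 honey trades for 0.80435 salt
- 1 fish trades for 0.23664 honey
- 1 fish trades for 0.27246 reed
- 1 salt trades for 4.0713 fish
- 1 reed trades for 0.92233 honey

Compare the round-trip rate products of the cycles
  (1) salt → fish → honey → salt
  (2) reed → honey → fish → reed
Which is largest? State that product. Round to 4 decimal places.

0.9434

(1) 4.0713 × 0.23664 × 0.80435 = 0.77494
(2) 0.92233 × 3.7543 × 0.27246 = 0.94345
Highest is cycle (2) at 0.9434 (≤1, no arbitrage).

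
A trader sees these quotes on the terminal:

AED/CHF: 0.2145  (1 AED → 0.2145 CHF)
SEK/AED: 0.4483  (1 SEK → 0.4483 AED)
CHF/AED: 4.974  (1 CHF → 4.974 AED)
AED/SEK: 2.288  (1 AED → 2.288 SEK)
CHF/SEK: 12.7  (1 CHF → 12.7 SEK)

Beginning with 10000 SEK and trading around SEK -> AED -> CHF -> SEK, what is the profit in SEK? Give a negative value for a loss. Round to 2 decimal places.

10000 SEK × 0.4483 = 4483 AED
4483 AED × 0.2145 = 961.6035 CHF
961.6035 CHF × 12.7 = 12212.36445 SEK
Net change: 12212.36445 − 10000 = 2212.36445 SEK

2212.36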